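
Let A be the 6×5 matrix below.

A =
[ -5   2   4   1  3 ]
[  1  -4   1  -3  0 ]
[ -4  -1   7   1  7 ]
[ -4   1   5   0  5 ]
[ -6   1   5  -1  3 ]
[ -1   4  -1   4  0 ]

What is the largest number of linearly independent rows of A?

Row reduce to echelon form.
R2 ← R2 + (1/5)·R1: [0, -18/5, 9/5, -14/5, 3/5]
R3 ← R3 − (4/5)·R1: [0, -13/5, 19/5, 1/5, 23/5]
R4 ← R4 − (4/5)·R1: [0, -3/5, 9/5, -4/5, 13/5]
R5 ← R5 − (6/5)·R1: [0, -7/5, 1/5, -11/5, -3/5]
R6 ← R6 − (1/5)·R1: [0, 18/5, -9/5, 19/5, -3/5]
R3 ← R3 − (13/18)·R2: [0, 0, 5/2, 20/9, 25/6]
R4 ← R4 − (1/6)·R2: [0, 0, 3/2, -1/3, 5/2]
R5 ← R5 − (7/18)·R2: [0, 0, -1/2, -10/9, -5/6]
R6 ← R6 + R2: [0, 0, 0, 1, 0]
R4 ← R4 − (3/5)·R3: [0, 0, 0, -5/3, 0]
R5 ← R5 + (1/5)·R3: [0, 0, 0, -2/3, 0]
R5 ← R5 − (2/5)·R4: [0, 0, 0, 0, 0]
R6 ← R6 + (3/5)·R4: [0, 0, 0, 0, 0]
Echelon form has 4 nonzero rows, so rank(A) = 4.
The rank gives the maximum number of linearly independent rows: 4.

4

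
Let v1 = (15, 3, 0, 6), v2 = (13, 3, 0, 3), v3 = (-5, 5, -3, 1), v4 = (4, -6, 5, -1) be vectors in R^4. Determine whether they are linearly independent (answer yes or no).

Form the matrix with these vectors as rows and row reduce.
R2 ← R2 − (13/15)·R1: [0, 2/5, 0, -11/5]
R3 ← R3 + (1/3)·R1: [0, 6, -3, 3]
R4 ← R4 − (4/15)·R1: [0, -34/5, 5, -13/5]
R3 ← R3 − (15)·R2: [0, 0, -3, 36]
R4 ← R4 + (17)·R2: [0, 0, 5, -40]
R4 ← R4 + (5/3)·R3: [0, 0, 0, 20]
4 nonzero rows, so the 4 vectors span a space of dimension 4.
Since 4 = 4, the vectors are linearly independent.

yes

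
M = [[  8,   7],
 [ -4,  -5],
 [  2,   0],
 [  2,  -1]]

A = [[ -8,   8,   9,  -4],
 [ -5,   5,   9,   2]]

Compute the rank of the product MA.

First compute MA:
[[-99,  99, 135, -18],
 [ 57, -57, -81,   6],
 [-16,  16,  18,  -8],
 [-11,  11,   9, -10]]
Now row reduce the product.
R2 ← R2 + (19/33)·R1: [0, 0, -36/11, -48/11]
R3 ← R3 − (16/99)·R1: [0, 0, -42/11, -56/11]
R4 ← R4 − (1/9)·R1: [0, 0, -6, -8]
R3 ← R3 − (7/6)·R2: [0, 0, 0, 0]
R4 ← R4 − (11/6)·R2: [0, 0, 0, 0]
2 nonzero rows, so rank(MA) = 2.

2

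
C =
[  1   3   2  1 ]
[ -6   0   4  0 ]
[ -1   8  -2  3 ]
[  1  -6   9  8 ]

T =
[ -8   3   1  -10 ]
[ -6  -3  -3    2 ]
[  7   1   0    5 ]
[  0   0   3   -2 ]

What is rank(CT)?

4

First compute CT:
[[-12,  -4,  -5,   4],
 [ 76, -14,  -6,  80],
 [-54, -29, -16,  10],
 [ 91,  30,  43,   7]]
Now row reduce the product.
R2 ← R2 + (19/3)·R1: [0, -118/3, -113/3, 316/3]
R3 ← R3 − (9/2)·R1: [0, -11, 13/2, -8]
R4 ← R4 + (91/12)·R1: [0, -1/3, 61/12, 112/3]
R3 ← R3 − (33/118)·R2: [0, 0, 1005/59, -2210/59]
R4 ← R4 − (1/118)·R2: [0, 0, 1275/236, 2150/59]
R4 ← R4 − (85/268)·R3: [0, 0, 0, 6475/134]
4 nonzero rows, so rank(CT) = 4.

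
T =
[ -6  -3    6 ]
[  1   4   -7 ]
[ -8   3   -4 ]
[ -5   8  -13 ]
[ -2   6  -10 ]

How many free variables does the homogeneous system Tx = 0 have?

1

Row reduce to echelon form.
R2 ← R2 + (1/6)·R1: [0, 7/2, -6]
R3 ← R3 − (4/3)·R1: [0, 7, -12]
R4 ← R4 − (5/6)·R1: [0, 21/2, -18]
R5 ← R5 − (1/3)·R1: [0, 7, -12]
R3 ← R3 − (2)·R2: [0, 0, 0]
R4 ← R4 − (3)·R2: [0, 0, 0]
R5 ← R5 − (2)·R2: [0, 0, 0]
2 nonzero rows, so rank(T) = 2.
T has 3 columns; by rank–nullity, nullity = 3 − 2 = 1.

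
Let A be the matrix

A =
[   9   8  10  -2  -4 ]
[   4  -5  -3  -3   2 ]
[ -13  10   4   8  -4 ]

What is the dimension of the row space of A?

Row reduce to echelon form.
R2 ← R2 − (4/9)·R1: [0, -77/9, -67/9, -19/9, 34/9]
R3 ← R3 + (13/9)·R1: [0, 194/9, 166/9, 46/9, -88/9]
R3 ← R3 + (194/77)·R2: [0, 0, -24/77, -16/77, -20/77]
Echelon form has 3 nonzero rows, so rank(A) = 3.
The row space has dimension equal to the rank: 3.

3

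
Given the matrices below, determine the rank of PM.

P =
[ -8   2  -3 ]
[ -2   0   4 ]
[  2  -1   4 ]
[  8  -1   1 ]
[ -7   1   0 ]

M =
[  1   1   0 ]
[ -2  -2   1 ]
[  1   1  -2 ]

2

First compute PM:
[[-15, -15,   8],
 [  2,   2,  -8],
 [  8,   8,  -9],
 [ 11,  11,  -3],
 [ -9,  -9,   1]]
Now row reduce the product.
R2 ← R2 + (2/15)·R1: [0, 0, -104/15]
R3 ← R3 + (8/15)·R1: [0, 0, -71/15]
R4 ← R4 + (11/15)·R1: [0, 0, 43/15]
R5 ← R5 − (3/5)·R1: [0, 0, -19/5]
R3 ← R3 − (71/104)·R2: [0, 0, 0]
R4 ← R4 + (43/104)·R2: [0, 0, 0]
R5 ← R5 − (57/104)·R2: [0, 0, 0]
2 nonzero rows, so rank(PM) = 2.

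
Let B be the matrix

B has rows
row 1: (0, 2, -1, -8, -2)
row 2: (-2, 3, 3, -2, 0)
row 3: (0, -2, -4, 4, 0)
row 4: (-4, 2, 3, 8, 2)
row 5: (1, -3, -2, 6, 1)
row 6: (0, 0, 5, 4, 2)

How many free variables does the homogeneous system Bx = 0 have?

Row reduce to echelon form.
Swap R1 ↔ R2
R4 ← R4 − (2)·R1: [0, -4, -3, 12, 2]
R5 ← R5 + (1/2)·R1: [0, -3/2, -1/2, 5, 1]
R3 ← R3 + R2: [0, 0, -5, -4, -2]
R4 ← R4 + (2)·R2: [0, 0, -5, -4, -2]
R5 ← R5 + (3/4)·R2: [0, 0, -5/4, -1, -1/2]
R4 ← R4 − R3: [0, 0, 0, 0, 0]
R5 ← R5 − (1/4)·R3: [0, 0, 0, 0, 0]
R6 ← R6 + R3: [0, 0, 0, 0, 0]
3 nonzero rows, so rank(B) = 3.
B has 5 columns; by rank–nullity, nullity = 5 − 3 = 2.

2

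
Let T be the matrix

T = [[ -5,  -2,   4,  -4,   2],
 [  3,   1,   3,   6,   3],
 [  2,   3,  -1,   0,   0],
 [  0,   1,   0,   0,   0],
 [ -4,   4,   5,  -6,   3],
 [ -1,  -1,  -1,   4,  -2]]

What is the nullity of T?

0

Row reduce to echelon form.
R2 ← R2 + (3/5)·R1: [0, -1/5, 27/5, 18/5, 21/5]
R3 ← R3 + (2/5)·R1: [0, 11/5, 3/5, -8/5, 4/5]
R5 ← R5 − (4/5)·R1: [0, 28/5, 9/5, -14/5, 7/5]
R6 ← R6 − (1/5)·R1: [0, -3/5, -9/5, 24/5, -12/5]
R3 ← R3 + (11)·R2: [0, 0, 60, 38, 47]
R4 ← R4 + (5)·R2: [0, 0, 27, 18, 21]
R5 ← R5 + (28)·R2: [0, 0, 153, 98, 119]
R6 ← R6 − (3)·R2: [0, 0, -18, -6, -15]
R4 ← R4 − (9/20)·R3: [0, 0, 0, 9/10, -3/20]
R5 ← R5 − (51/20)·R3: [0, 0, 0, 11/10, -17/20]
R6 ← R6 + (3/10)·R3: [0, 0, 0, 27/5, -9/10]
R5 ← R5 − (11/9)·R4: [0, 0, 0, 0, -2/3]
R6 ← R6 − (6)·R4: [0, 0, 0, 0, 0]
5 nonzero rows, so rank(T) = 5.
T has 5 columns; by rank–nullity, nullity = 5 − 5 = 0.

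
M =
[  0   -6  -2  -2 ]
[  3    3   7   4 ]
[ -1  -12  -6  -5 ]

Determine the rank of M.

2

Row reduce to echelon form.
Swap R1 ↔ R2
R3 ← R3 + (1/3)·R1: [0, -11, -11/3, -11/3]
R3 ← R3 − (11/6)·R2: [0, 0, 0, 0]
Echelon form has 2 nonzero rows, so rank(M) = 2.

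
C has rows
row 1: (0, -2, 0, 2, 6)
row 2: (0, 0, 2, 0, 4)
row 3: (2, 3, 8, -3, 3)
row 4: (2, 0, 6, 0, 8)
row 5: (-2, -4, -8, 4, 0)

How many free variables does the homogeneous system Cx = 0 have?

Row reduce to echelon form.
Swap R1 ↔ R3
R4 ← R4 − R1: [0, -3, -2, 3, 5]
R5 ← R5 + R1: [0, -1, 0, 1, 3]
Swap R2 ↔ R3
R4 ← R4 − (3/2)·R2: [0, 0, -2, 0, -4]
R5 ← R5 − (1/2)·R2: [0, 0, 0, 0, 0]
R4 ← R4 + R3: [0, 0, 0, 0, 0]
3 nonzero rows, so rank(C) = 3.
C has 5 columns; by rank–nullity, nullity = 5 − 3 = 2.

2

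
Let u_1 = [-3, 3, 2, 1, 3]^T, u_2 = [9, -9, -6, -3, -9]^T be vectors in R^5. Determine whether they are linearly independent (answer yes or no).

no

Form the matrix with these vectors as rows and row reduce.
R2 ← R2 + (3)·R1: [0, 0, 0, 0, 0]
1 nonzero row, so the 2 vectors span a space of dimension 1.
Since 1 < 2, the vectors are linearly dependent.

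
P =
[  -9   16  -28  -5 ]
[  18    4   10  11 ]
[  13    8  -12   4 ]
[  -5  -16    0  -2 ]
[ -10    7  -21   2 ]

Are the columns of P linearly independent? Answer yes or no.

Row reduce P to echelon form.
R2 ← R2 + (2)·R1: [0, 36, -46, 1]
R3 ← R3 + (13/9)·R1: [0, 280/9, -472/9, -29/9]
R4 ← R4 − (5/9)·R1: [0, -224/9, 140/9, 7/9]
R5 ← R5 − (10/9)·R1: [0, -97/9, 91/9, 68/9]
R3 ← R3 − (70/81)·R2: [0, 0, -1028/81, -331/81]
R4 ← R4 + (56/81)·R2: [0, 0, -1316/81, 119/81]
R5 ← R5 + (97/324)·R2: [0, 0, -593/162, 2545/324]
R4 ← R4 − (329/257)·R3: [0, 0, 0, 1722/257]
R5 ← R5 − (593/2056)·R3: [0, 0, 0, 18573/2056]
R5 ← R5 − (151/112)·R4: [0, 0, 0, 0]
4 pivots among 4 columns.
Every column is a pivot column, so the columns are linearly independent.

yes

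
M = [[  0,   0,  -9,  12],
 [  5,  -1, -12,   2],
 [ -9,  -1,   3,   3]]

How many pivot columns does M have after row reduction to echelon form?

Row reduce to echelon form.
Swap R1 ↔ R2
R3 ← R3 + (9/5)·R1: [0, -14/5, -93/5, 33/5]
Swap R2 ↔ R3
Echelon form has 3 nonzero rows, so rank(M) = 3.
Each nonzero row contributes one pivot column: 3 pivot columns.

3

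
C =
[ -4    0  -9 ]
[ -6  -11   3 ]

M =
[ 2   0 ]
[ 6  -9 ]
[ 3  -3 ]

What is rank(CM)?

First compute CM:
[[-35,  27],
 [-69,  90]]
Now row reduce the product.
R2 ← R2 − (69/35)·R1: [0, 1287/35]
2 nonzero rows, so rank(CM) = 2.

2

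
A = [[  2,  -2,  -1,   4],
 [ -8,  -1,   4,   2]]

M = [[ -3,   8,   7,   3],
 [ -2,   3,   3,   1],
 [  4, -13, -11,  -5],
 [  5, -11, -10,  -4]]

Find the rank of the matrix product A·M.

First compute AM:
[[ 14, -21, -21,  -7],
 [ 52, -141, -123, -53]]
Now row reduce the product.
R2 ← R2 − (26/7)·R1: [0, -63, -45, -27]
2 nonzero rows, so rank(AM) = 2.

2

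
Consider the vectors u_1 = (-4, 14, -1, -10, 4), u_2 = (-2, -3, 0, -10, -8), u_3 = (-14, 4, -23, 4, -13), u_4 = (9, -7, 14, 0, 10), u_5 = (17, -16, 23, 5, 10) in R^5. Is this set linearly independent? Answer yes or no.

Form the matrix with these vectors as rows and row reduce.
R2 ← R2 − (1/2)·R1: [0, -10, 1/2, -5, -10]
R3 ← R3 − (7/2)·R1: [0, -45, -39/2, 39, -27]
R4 ← R4 + (9/4)·R1: [0, 49/2, 47/4, -45/2, 19]
R5 ← R5 + (17/4)·R1: [0, 87/2, 75/4, -75/2, 27]
R3 ← R3 − (9/2)·R2: [0, 0, -87/4, 123/2, 18]
R4 ← R4 + (49/20)·R2: [0, 0, 519/40, -139/4, -11/2]
R5 ← R5 + (87/20)·R2: [0, 0, 837/40, -237/4, -33/2]
R4 ← R4 + (173/290)·R3: [0, 0, 0, 281/145, 1519/290]
R5 ← R5 + (279/290)·R3: [0, 0, 0, -12/145, 237/290]
R5 ← R5 + (12/281)·R4: [0, 0, 0, 0, 585/562]
5 nonzero rows, so the 5 vectors span a space of dimension 5.
Since 5 = 5, the vectors are linearly independent.

yes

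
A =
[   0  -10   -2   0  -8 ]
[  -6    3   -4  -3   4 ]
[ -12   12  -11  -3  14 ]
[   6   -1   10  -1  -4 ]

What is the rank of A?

Row reduce to echelon form.
Swap R1 ↔ R2
R3 ← R3 − (2)·R1: [0, 6, -3, 3, 6]
R4 ← R4 + R1: [0, 2, 6, -4, 0]
R3 ← R3 + (3/5)·R2: [0, 0, -21/5, 3, 6/5]
R4 ← R4 + (1/5)·R2: [0, 0, 28/5, -4, -8/5]
R4 ← R4 + (4/3)·R3: [0, 0, 0, 0, 0]
Echelon form has 3 nonzero rows, so rank(A) = 3.

3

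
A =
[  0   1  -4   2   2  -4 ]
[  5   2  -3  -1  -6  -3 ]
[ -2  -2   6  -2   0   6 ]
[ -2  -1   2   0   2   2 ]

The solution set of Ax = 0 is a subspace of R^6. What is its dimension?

4

Row reduce to echelon form.
Swap R1 ↔ R2
R3 ← R3 + (2/5)·R1: [0, -6/5, 24/5, -12/5, -12/5, 24/5]
R4 ← R4 + (2/5)·R1: [0, -1/5, 4/5, -2/5, -2/5, 4/5]
R3 ← R3 + (6/5)·R2: [0, 0, 0, 0, 0, 0]
R4 ← R4 + (1/5)·R2: [0, 0, 0, 0, 0, 0]
2 nonzero rows, so rank(A) = 2.
A has 6 columns; by rank–nullity, nullity = 6 − 2 = 4.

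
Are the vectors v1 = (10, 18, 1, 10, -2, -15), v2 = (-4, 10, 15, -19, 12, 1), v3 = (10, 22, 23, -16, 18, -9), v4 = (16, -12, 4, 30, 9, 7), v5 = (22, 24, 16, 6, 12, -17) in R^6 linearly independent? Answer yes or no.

no

Form the matrix with these vectors as rows and row reduce.
R2 ← R2 + (2/5)·R1: [0, 86/5, 77/5, -15, 56/5, -5]
R3 ← R3 − R1: [0, 4, 22, -26, 20, 6]
R4 ← R4 − (8/5)·R1: [0, -204/5, 12/5, 14, 61/5, 31]
R5 ← R5 − (11/5)·R1: [0, -78/5, 69/5, -16, 82/5, 16]
R3 ← R3 − (10/43)·R2: [0, 0, 792/43, -968/43, 748/43, 308/43]
R4 ← R4 + (102/43)·R2: [0, 0, 1674/43, -928/43, 1667/43, 823/43]
R5 ← R5 + (39/43)·R2: [0, 0, 1194/43, -1273/43, 1142/43, 493/43]
R4 ← R4 − (93/44)·R3: [0, 0, 0, 26, 2, 4]
R5 ← R5 − (199/132)·R3: [0, 0, 0, 13/3, 1/3, 2/3]
R5 ← R5 − (1/6)·R4: [0, 0, 0, 0, 0, 0]
4 nonzero rows, so the 5 vectors span a space of dimension 4.
Since 4 < 5, the vectors are linearly dependent.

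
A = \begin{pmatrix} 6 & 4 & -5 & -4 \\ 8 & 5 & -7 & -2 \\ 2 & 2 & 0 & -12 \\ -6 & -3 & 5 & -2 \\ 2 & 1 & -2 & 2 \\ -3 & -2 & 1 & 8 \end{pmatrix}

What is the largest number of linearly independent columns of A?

Row reduce to echelon form.
R2 ← R2 − (4/3)·R1: [0, -1/3, -1/3, 10/3]
R3 ← R3 − (1/3)·R1: [0, 2/3, 5/3, -32/3]
R4 ← R4 + R1: [0, 1, 0, -6]
R5 ← R5 − (1/3)·R1: [0, -1/3, -1/3, 10/3]
R6 ← R6 + (1/2)·R1: [0, 0, -3/2, 6]
R3 ← R3 + (2)·R2: [0, 0, 1, -4]
R4 ← R4 + (3)·R2: [0, 0, -1, 4]
R5 ← R5 − R2: [0, 0, 0, 0]
R4 ← R4 + R3: [0, 0, 0, 0]
R6 ← R6 + (3/2)·R3: [0, 0, 0, 0]
Echelon form has 3 nonzero rows, so rank(A) = 3.
The rank gives the maximum number of linearly independent columns: 3.

3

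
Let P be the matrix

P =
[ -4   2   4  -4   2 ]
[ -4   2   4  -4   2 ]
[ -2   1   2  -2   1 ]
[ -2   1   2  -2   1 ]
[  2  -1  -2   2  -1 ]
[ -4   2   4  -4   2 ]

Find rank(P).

1

Row reduce to echelon form.
R2 ← R2 − R1: [0, 0, 0, 0, 0]
R3 ← R3 − (1/2)·R1: [0, 0, 0, 0, 0]
R4 ← R4 − (1/2)·R1: [0, 0, 0, 0, 0]
R5 ← R5 + (1/2)·R1: [0, 0, 0, 0, 0]
R6 ← R6 − R1: [0, 0, 0, 0, 0]
Echelon form has 1 nonzero row, so rank(P) = 1.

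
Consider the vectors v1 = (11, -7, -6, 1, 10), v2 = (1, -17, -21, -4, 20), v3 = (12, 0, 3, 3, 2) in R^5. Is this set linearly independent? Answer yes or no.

no

Form the matrix with these vectors as rows and row reduce.
R2 ← R2 − (1/11)·R1: [0, -180/11, -225/11, -45/11, 210/11]
R3 ← R3 − (12/11)·R1: [0, 84/11, 105/11, 21/11, -98/11]
R3 ← R3 + (7/15)·R2: [0, 0, 0, 0, 0]
2 nonzero rows, so the 3 vectors span a space of dimension 2.
Since 2 < 3, the vectors are linearly dependent.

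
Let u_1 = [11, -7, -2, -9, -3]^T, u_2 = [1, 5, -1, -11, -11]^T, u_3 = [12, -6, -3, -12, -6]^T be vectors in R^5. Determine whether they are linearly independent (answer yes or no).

Form the matrix with these vectors as rows and row reduce.
R2 ← R2 − (1/11)·R1: [0, 62/11, -9/11, -112/11, -118/11]
R3 ← R3 − (12/11)·R1: [0, 18/11, -9/11, -24/11, -30/11]
R3 ← R3 − (9/31)·R2: [0, 0, -18/31, 24/31, 12/31]
3 nonzero rows, so the 3 vectors span a space of dimension 3.
Since 3 = 3, the vectors are linearly independent.

yes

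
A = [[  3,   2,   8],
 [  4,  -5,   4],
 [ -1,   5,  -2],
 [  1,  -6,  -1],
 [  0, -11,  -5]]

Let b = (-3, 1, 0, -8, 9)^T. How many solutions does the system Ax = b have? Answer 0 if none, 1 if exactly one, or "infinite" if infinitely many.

0

Row reduce the augmented matrix [A | b].
R2 ← R2 − (4/3)·R1: [0, -23/3, -20/3, 5]
R3 ← R3 + (1/3)·R1: [0, 17/3, 2/3, -1]
R4 ← R4 − (1/3)·R1: [0, -20/3, -11/3, -7]
R3 ← R3 + (17/23)·R2: [0, 0, -98/23, 62/23]
R4 ← R4 − (20/23)·R2: [0, 0, 49/23, -261/23]
R5 ← R5 − (33/23)·R2: [0, 0, 105/23, 42/23]
R4 ← R4 + (1/2)·R3: [0, 0, 0, -10]
R5 ← R5 + (15/14)·R3: [0, 0, 0, 33/7]
R5 ← R5 + (33/70)·R4: [0, 0, 0, 0]
The echelon form has 4 nonzero rows; the last pivot sits in the augmented column, so rank(A) = 3 but rank([A|b]) = 4.
Since the ranks differ, the system is inconsistent.
It has no solutions.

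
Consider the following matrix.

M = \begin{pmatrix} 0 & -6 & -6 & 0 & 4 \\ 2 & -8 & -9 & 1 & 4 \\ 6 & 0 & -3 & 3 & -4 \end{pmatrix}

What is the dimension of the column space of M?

Row reduce to echelon form.
Swap R1 ↔ R2
R3 ← R3 − (3)·R1: [0, 24, 24, 0, -16]
R3 ← R3 + (4)·R2: [0, 0, 0, 0, 0]
Echelon form has 2 nonzero rows, so rank(M) = 2.
The column space has dimension equal to the rank: 2.

2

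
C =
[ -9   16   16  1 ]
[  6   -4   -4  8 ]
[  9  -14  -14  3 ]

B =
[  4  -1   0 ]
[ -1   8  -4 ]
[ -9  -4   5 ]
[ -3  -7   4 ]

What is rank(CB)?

3

First compute CB:
[[-199,  66,  20],
 [ 40, -78,  28],
 [167, -86,  -2]]
Now row reduce the product.
R2 ← R2 + (40/199)·R1: [0, -12882/199, 6372/199]
R3 ← R3 + (167/199)·R1: [0, -6092/199, 2942/199]
R3 ← R3 − (3046/6441)·R2: [0, 0, -770/2147]
3 nonzero rows, so rank(CB) = 3.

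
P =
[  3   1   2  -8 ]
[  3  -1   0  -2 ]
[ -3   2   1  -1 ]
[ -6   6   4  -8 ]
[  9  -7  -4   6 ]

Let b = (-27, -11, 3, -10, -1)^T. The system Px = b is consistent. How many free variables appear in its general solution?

Row reduce the augmented matrix [P | b].
R2 ← R2 − R1: [0, -2, -2, 6, 16]
R3 ← R3 + R1: [0, 3, 3, -9, -24]
R4 ← R4 + (2)·R1: [0, 8, 8, -24, -64]
R5 ← R5 − (3)·R1: [0, -10, -10, 30, 80]
R3 ← R3 + (3/2)·R2: [0, 0, 0, 0, 0]
R4 ← R4 + (4)·R2: [0, 0, 0, 0, 0]
R5 ← R5 − (5)·R2: [0, 0, 0, 0, 0]
The echelon form has 2 nonzero rows, and every pivot lies in the first 4 columns, so rank(P) = rank([P|b]) = 2.
The system is consistent.
Free variables = (unknowns) − (rank) = 4 − 2 = 2.

2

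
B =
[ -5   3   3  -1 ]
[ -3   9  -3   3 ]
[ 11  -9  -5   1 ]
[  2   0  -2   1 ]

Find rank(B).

2

Row reduce to echelon form.
R2 ← R2 − (3/5)·R1: [0, 36/5, -24/5, 18/5]
R3 ← R3 + (11/5)·R1: [0, -12/5, 8/5, -6/5]
R4 ← R4 + (2/5)·R1: [0, 6/5, -4/5, 3/5]
R3 ← R3 + (1/3)·R2: [0, 0, 0, 0]
R4 ← R4 − (1/6)·R2: [0, 0, 0, 0]
Echelon form has 2 nonzero rows, so rank(B) = 2.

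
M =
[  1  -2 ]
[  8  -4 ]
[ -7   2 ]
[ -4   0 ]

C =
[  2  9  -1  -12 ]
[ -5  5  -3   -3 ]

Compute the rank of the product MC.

2

First compute MC:
[[ 12,  -1,   5,  -6],
 [ 36,  52,   4, -84],
 [-24, -53,   1,  78],
 [ -8, -36,   4,  48]]
Now row reduce the product.
R2 ← R2 − (3)·R1: [0, 55, -11, -66]
R3 ← R3 + (2)·R1: [0, -55, 11, 66]
R4 ← R4 + (2/3)·R1: [0, -110/3, 22/3, 44]
R3 ← R3 + R2: [0, 0, 0, 0]
R4 ← R4 + (2/3)·R2: [0, 0, 0, 0]
2 nonzero rows, so rank(MC) = 2.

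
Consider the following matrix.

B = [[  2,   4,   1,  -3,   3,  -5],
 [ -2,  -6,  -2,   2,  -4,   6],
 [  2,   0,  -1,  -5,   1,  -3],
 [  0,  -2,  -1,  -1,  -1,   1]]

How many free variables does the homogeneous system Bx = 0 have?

Row reduce to echelon form.
R2 ← R2 + R1: [0, -2, -1, -1, -1, 1]
R3 ← R3 − R1: [0, -4, -2, -2, -2, 2]
R3 ← R3 − (2)·R2: [0, 0, 0, 0, 0, 0]
R4 ← R4 − R2: [0, 0, 0, 0, 0, 0]
2 nonzero rows, so rank(B) = 2.
B has 6 columns; by rank–nullity, nullity = 6 − 2 = 4.

4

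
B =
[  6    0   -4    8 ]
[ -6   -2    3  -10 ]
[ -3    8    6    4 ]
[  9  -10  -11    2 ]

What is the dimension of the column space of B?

2

Row reduce to echelon form.
R2 ← R2 + R1: [0, -2, -1, -2]
R3 ← R3 + (1/2)·R1: [0, 8, 4, 8]
R4 ← R4 − (3/2)·R1: [0, -10, -5, -10]
R3 ← R3 + (4)·R2: [0, 0, 0, 0]
R4 ← R4 − (5)·R2: [0, 0, 0, 0]
Echelon form has 2 nonzero rows, so rank(B) = 2.
The column space has dimension equal to the rank: 2.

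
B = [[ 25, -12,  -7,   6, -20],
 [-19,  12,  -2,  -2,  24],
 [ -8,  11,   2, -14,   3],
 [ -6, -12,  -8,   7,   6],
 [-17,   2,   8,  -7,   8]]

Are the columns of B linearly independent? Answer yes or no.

Row reduce B to echelon form.
R2 ← R2 + (19/25)·R1: [0, 72/25, -183/25, 64/25, 44/5]
R3 ← R3 + (8/25)·R1: [0, 179/25, -6/25, -302/25, -17/5]
R4 ← R4 + (6/25)·R1: [0, -372/25, -242/25, 211/25, 6/5]
R5 ← R5 + (17/25)·R1: [0, -154/25, 81/25, -73/25, -28/5]
R3 ← R3 − (179/72)·R2: [0, 0, 431/24, -166/9, -455/18]
R4 ← R4 + (31/6)·R2: [0, 0, -95/2, 65/3, 140/3]
R5 ← R5 + (77/36)·R2: [0, 0, -149/12, 23/9, 119/9]
R4 ← R4 + (1140/431)·R3: [0, 0, 0, -35065/1293, -26110/1293]
R5 ← R5 + (298/431)·R3: [0, 0, 0, -4395/431, -1834/431]
R5 ← R5 − (2637/7013)·R4: [0, 0, 0, 0, 23408/7013]
5 pivots among 5 columns.
Every column is a pivot column, so the columns are linearly independent.

yes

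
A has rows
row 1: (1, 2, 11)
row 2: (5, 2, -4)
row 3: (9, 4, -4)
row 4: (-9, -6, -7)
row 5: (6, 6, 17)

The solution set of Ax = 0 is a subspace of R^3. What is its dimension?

Row reduce to echelon form.
R2 ← R2 − (5)·R1: [0, -8, -59]
R3 ← R3 − (9)·R1: [0, -14, -103]
R4 ← R4 + (9)·R1: [0, 12, 92]
R5 ← R5 − (6)·R1: [0, -6, -49]
R3 ← R3 − (7/4)·R2: [0, 0, 1/4]
R4 ← R4 + (3/2)·R2: [0, 0, 7/2]
R5 ← R5 − (3/4)·R2: [0, 0, -19/4]
R4 ← R4 − (14)·R3: [0, 0, 0]
R5 ← R5 + (19)·R3: [0, 0, 0]
3 nonzero rows, so rank(A) = 3.
A has 3 columns; by rank–nullity, nullity = 3 − 3 = 0.

0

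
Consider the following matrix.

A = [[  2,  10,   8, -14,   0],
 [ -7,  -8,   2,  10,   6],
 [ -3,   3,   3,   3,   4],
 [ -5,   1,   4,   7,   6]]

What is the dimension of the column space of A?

Row reduce to echelon form.
R2 ← R2 + (7/2)·R1: [0, 27, 30, -39, 6]
R3 ← R3 + (3/2)·R1: [0, 18, 15, -18, 4]
R4 ← R4 + (5/2)·R1: [0, 26, 24, -28, 6]
R3 ← R3 − (2/3)·R2: [0, 0, -5, 8, 0]
R4 ← R4 − (26/27)·R2: [0, 0, -44/9, 86/9, 2/9]
R4 ← R4 − (44/45)·R3: [0, 0, 0, 26/15, 2/9]
Echelon form has 4 nonzero rows, so rank(A) = 4.
The column space has dimension equal to the rank: 4.

4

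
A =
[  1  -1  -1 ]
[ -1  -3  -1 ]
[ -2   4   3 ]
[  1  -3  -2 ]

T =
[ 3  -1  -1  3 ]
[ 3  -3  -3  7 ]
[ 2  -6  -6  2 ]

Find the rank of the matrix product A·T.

2

First compute AT:
[[ -2,   8,   8,  -6],
 [-14,  16,  16, -26],
 [ 12, -28, -28,  28],
 [-10,  20,  20, -22]]
Now row reduce the product.
R2 ← R2 − (7)·R1: [0, -40, -40, 16]
R3 ← R3 + (6)·R1: [0, 20, 20, -8]
R4 ← R4 − (5)·R1: [0, -20, -20, 8]
R3 ← R3 + (1/2)·R2: [0, 0, 0, 0]
R4 ← R4 − (1/2)·R2: [0, 0, 0, 0]
2 nonzero rows, so rank(AT) = 2.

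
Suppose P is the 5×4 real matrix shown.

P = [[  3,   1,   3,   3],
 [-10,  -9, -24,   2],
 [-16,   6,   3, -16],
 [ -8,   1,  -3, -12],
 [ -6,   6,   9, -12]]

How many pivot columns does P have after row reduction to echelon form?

4

Row reduce to echelon form.
R2 ← R2 + (10/3)·R1: [0, -17/3, -14, 12]
R3 ← R3 + (16/3)·R1: [0, 34/3, 19, 0]
R4 ← R4 + (8/3)·R1: [0, 11/3, 5, -4]
R5 ← R5 + (2)·R1: [0, 8, 15, -6]
R3 ← R3 + (2)·R2: [0, 0, -9, 24]
R4 ← R4 + (11/17)·R2: [0, 0, -69/17, 64/17]
R5 ← R5 + (24/17)·R2: [0, 0, -81/17, 186/17]
R4 ← R4 − (23/51)·R3: [0, 0, 0, -120/17]
R5 ← R5 − (9/17)·R3: [0, 0, 0, -30/17]
R5 ← R5 − (1/4)·R4: [0, 0, 0, 0]
Echelon form has 4 nonzero rows, so rank(P) = 4.
Each nonzero row contributes one pivot column: 4 pivot columns.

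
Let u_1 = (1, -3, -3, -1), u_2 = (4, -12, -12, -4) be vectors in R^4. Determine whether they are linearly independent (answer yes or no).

no

Form the matrix with these vectors as rows and row reduce.
R2 ← R2 − (4)·R1: [0, 0, 0, 0]
1 nonzero row, so the 2 vectors span a space of dimension 1.
Since 1 < 2, the vectors are linearly dependent.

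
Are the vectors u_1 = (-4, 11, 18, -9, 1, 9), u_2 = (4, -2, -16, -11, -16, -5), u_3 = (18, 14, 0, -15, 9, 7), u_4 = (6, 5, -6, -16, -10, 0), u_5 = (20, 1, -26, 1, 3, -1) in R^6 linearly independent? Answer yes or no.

Form the matrix with these vectors as rows and row reduce.
R2 ← R2 + R1: [0, 9, 2, -20, -15, 4]
R3 ← R3 + (9/2)·R1: [0, 127/2, 81, -111/2, 27/2, 95/2]
R4 ← R4 + (3/2)·R1: [0, 43/2, 21, -59/2, -17/2, 27/2]
R5 ← R5 + (5)·R1: [0, 56, 64, -44, 8, 44]
R3 ← R3 − (127/18)·R2: [0, 0, 602/9, 1541/18, 358/3, 347/18]
R4 ← R4 − (43/18)·R2: [0, 0, 146/9, 329/18, 82/3, 71/18]
R5 ← R5 − (56/9)·R2: [0, 0, 464/9, 724/9, 304/3, 172/9]
R4 ← R4 − (73/301)·R3: [0, 0, 0, -748/301, -484/301, -220/301]
R5 ← R5 − (232/301)·R3: [0, 0, 0, 4352/301, 2816/301, 1280/301]
R5 ← R5 + (64/11)·R4: [0, 0, 0, 0, 0, 0]
4 nonzero rows, so the 5 vectors span a space of dimension 4.
Since 4 < 5, the vectors are linearly dependent.

no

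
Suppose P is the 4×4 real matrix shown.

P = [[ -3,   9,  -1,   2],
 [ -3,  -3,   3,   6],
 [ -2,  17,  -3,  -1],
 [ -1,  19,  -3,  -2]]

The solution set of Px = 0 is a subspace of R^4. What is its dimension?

1

Row reduce to echelon form.
R2 ← R2 − R1: [0, -12, 4, 4]
R3 ← R3 − (2/3)·R1: [0, 11, -7/3, -7/3]
R4 ← R4 − (1/3)·R1: [0, 16, -8/3, -8/3]
R3 ← R3 + (11/12)·R2: [0, 0, 4/3, 4/3]
R4 ← R4 + (4/3)·R2: [0, 0, 8/3, 8/3]
R4 ← R4 − (2)·R3: [0, 0, 0, 0]
3 nonzero rows, so rank(P) = 3.
P has 4 columns; by rank–nullity, nullity = 4 − 3 = 1.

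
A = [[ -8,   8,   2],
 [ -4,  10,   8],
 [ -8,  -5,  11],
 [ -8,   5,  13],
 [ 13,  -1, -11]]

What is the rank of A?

Row reduce to echelon form.
R2 ← R2 − (1/2)·R1: [0, 6, 7]
R3 ← R3 − R1: [0, -13, 9]
R4 ← R4 − R1: [0, -3, 11]
R5 ← R5 + (13/8)·R1: [0, 12, -31/4]
R3 ← R3 + (13/6)·R2: [0, 0, 145/6]
R4 ← R4 + (1/2)·R2: [0, 0, 29/2]
R5 ← R5 − (2)·R2: [0, 0, -87/4]
R4 ← R4 − (3/5)·R3: [0, 0, 0]
R5 ← R5 + (9/10)·R3: [0, 0, 0]
Echelon form has 3 nonzero rows, so rank(A) = 3.

3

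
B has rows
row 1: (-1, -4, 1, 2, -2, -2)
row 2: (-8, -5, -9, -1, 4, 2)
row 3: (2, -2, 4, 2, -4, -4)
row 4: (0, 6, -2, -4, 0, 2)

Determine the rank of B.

Row reduce to echelon form.
R2 ← R2 − (8)·R1: [0, 27, -17, -17, 20, 18]
R3 ← R3 + (2)·R1: [0, -10, 6, 6, -8, -8]
R3 ← R3 + (10/27)·R2: [0, 0, -8/27, -8/27, -16/27, -4/3]
R4 ← R4 − (2/9)·R2: [0, 0, 16/9, -2/9, -40/9, -2]
R4 ← R4 + (6)·R3: [0, 0, 0, -2, -8, -10]
Echelon form has 4 nonzero rows, so rank(B) = 4.

4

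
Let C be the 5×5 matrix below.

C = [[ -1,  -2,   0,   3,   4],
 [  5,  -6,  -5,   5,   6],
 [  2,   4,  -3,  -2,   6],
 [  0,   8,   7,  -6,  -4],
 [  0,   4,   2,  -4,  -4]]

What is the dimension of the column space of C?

4

Row reduce to echelon form.
R2 ← R2 + (5)·R1: [0, -16, -5, 20, 26]
R3 ← R3 + (2)·R1: [0, 0, -3, 4, 14]
R4 ← R4 + (1/2)·R2: [0, 0, 9/2, 4, 9]
R5 ← R5 + (1/4)·R2: [0, 0, 3/4, 1, 5/2]
R4 ← R4 + (3/2)·R3: [0, 0, 0, 10, 30]
R5 ← R5 + (1/4)·R3: [0, 0, 0, 2, 6]
R5 ← R5 − (1/5)·R4: [0, 0, 0, 0, 0]
Echelon form has 4 nonzero rows, so rank(C) = 4.
The column space has dimension equal to the rank: 4.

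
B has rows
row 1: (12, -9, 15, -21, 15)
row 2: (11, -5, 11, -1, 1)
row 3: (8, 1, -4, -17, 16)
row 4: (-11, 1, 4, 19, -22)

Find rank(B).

Row reduce to echelon form.
R2 ← R2 − (11/12)·R1: [0, 13/4, -11/4, 73/4, -51/4]
R3 ← R3 − (2/3)·R1: [0, 7, -14, -3, 6]
R4 ← R4 + (11/12)·R1: [0, -29/4, 71/4, -1/4, -33/4]
R3 ← R3 − (28/13)·R2: [0, 0, -105/13, -550/13, 435/13]
R4 ← R4 + (29/13)·R2: [0, 0, 151/13, 526/13, -477/13]
R4 ← R4 + (151/105)·R3: [0, 0, 0, -428/21, 80/7]
Echelon form has 4 nonzero rows, so rank(B) = 4.

4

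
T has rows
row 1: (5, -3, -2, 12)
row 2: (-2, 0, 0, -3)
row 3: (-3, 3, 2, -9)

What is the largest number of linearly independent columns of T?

2

Row reduce to echelon form.
R2 ← R2 + (2/5)·R1: [0, -6/5, -4/5, 9/5]
R3 ← R3 + (3/5)·R1: [0, 6/5, 4/5, -9/5]
R3 ← R3 + R2: [0, 0, 0, 0]
Echelon form has 2 nonzero rows, so rank(T) = 2.
The rank gives the maximum number of linearly independent columns: 2.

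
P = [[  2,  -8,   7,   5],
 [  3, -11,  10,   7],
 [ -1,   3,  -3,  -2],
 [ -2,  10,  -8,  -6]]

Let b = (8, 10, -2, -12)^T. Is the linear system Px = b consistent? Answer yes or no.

yes

Row reduce the augmented matrix [P | b].
R2 ← R2 − (3/2)·R1: [0, 1, -1/2, -1/2, -2]
R3 ← R3 + (1/2)·R1: [0, -1, 1/2, 1/2, 2]
R4 ← R4 + R1: [0, 2, -1, -1, -4]
R3 ← R3 + R2: [0, 0, 0, 0, 0]
R4 ← R4 − (2)·R2: [0, 0, 0, 0, 0]
The echelon form has 2 nonzero rows, and every pivot lies in the first 4 columns, so rank(P) = rank([P|b]) = 2.
The system is consistent.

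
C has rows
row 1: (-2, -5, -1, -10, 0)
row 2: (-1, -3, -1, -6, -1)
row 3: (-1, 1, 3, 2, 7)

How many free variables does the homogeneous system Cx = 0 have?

3

Row reduce to echelon form.
R2 ← R2 − (1/2)·R1: [0, -1/2, -1/2, -1, -1]
R3 ← R3 − (1/2)·R1: [0, 7/2, 7/2, 7, 7]
R3 ← R3 + (7)·R2: [0, 0, 0, 0, 0]
2 nonzero rows, so rank(C) = 2.
C has 5 columns; by rank–nullity, nullity = 5 − 2 = 3.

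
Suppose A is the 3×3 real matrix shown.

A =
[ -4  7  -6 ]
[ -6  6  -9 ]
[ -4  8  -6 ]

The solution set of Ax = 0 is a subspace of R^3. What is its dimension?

1

Row reduce to echelon form.
R2 ← R2 − (3/2)·R1: [0, -9/2, 0]
R3 ← R3 − R1: [0, 1, 0]
R3 ← R3 + (2/9)·R2: [0, 0, 0]
2 nonzero rows, so rank(A) = 2.
A has 3 columns; by rank–nullity, nullity = 3 − 2 = 1.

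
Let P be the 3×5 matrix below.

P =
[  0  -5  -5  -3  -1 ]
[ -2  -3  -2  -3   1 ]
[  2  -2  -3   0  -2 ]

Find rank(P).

Row reduce to echelon form.
Swap R1 ↔ R2
R3 ← R3 + R1: [0, -5, -5, -3, -1]
R3 ← R3 − R2: [0, 0, 0, 0, 0]
Echelon form has 2 nonzero rows, so rank(P) = 2.

2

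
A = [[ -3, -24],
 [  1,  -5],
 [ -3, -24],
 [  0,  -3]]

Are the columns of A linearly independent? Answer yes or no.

yes

Row reduce A to echelon form.
R2 ← R2 + (1/3)·R1: [0, -13]
R3 ← R3 − R1: [0, 0]
R4 ← R4 − (3/13)·R2: [0, 0]
2 pivots among 2 columns.
Every column is a pivot column, so the columns are linearly independent.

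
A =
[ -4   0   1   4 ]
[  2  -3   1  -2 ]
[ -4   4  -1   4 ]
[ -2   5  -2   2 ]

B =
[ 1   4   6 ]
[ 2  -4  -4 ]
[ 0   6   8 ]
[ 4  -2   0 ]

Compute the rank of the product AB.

2

First compute AB:
[[ 12, -18, -16],
 [-12,  30,  32],
 [ 20, -46, -48],
 [ 16, -44, -48]]
Now row reduce the product.
R2 ← R2 + R1: [0, 12, 16]
R3 ← R3 − (5/3)·R1: [0, -16, -64/3]
R4 ← R4 − (4/3)·R1: [0, -20, -80/3]
R3 ← R3 + (4/3)·R2: [0, 0, 0]
R4 ← R4 + (5/3)·R2: [0, 0, 0]
2 nonzero rows, so rank(AB) = 2.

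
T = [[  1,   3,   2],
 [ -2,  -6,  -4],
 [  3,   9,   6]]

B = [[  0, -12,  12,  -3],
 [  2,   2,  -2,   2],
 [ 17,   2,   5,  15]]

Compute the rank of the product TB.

First compute TB:
[[ 40,  -2,  16,  33],
 [-80,   4, -32, -66],
 [120,  -6,  48,  99]]
Now row reduce the product.
R2 ← R2 + (2)·R1: [0, 0, 0, 0]
R3 ← R3 − (3)·R1: [0, 0, 0, 0]
1 nonzero row, so rank(TB) = 1.

1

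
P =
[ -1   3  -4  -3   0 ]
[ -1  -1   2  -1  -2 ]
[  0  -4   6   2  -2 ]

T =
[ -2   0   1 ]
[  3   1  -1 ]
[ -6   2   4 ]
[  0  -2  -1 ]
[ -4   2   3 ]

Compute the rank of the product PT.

2

First compute PT:
[[ 35,   1, -17],
 [ -5,   1,   3],
 [-40,   0,  20]]
Now row reduce the product.
R2 ← R2 + (1/7)·R1: [0, 8/7, 4/7]
R3 ← R3 + (8/7)·R1: [0, 8/7, 4/7]
R3 ← R3 − R2: [0, 0, 0]
2 nonzero rows, so rank(PT) = 2.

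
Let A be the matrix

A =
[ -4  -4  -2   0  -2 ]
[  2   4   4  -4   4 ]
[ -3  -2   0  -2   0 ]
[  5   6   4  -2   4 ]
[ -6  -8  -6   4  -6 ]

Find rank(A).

2

Row reduce to echelon form.
R2 ← R2 + (1/2)·R1: [0, 2, 3, -4, 3]
R3 ← R3 − (3/4)·R1: [0, 1, 3/2, -2, 3/2]
R4 ← R4 + (5/4)·R1: [0, 1, 3/2, -2, 3/2]
R5 ← R5 − (3/2)·R1: [0, -2, -3, 4, -3]
R3 ← R3 − (1/2)·R2: [0, 0, 0, 0, 0]
R4 ← R4 − (1/2)·R2: [0, 0, 0, 0, 0]
R5 ← R5 + R2: [0, 0, 0, 0, 0]
Echelon form has 2 nonzero rows, so rank(A) = 2.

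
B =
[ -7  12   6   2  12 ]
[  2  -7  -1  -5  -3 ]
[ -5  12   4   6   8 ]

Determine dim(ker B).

Row reduce to echelon form.
R2 ← R2 + (2/7)·R1: [0, -25/7, 5/7, -31/7, 3/7]
R3 ← R3 − (5/7)·R1: [0, 24/7, -2/7, 32/7, -4/7]
R3 ← R3 + (24/25)·R2: [0, 0, 2/5, 8/25, -4/25]
3 nonzero rows, so rank(B) = 3.
B has 5 columns; by rank–nullity, nullity = 5 − 3 = 2.

2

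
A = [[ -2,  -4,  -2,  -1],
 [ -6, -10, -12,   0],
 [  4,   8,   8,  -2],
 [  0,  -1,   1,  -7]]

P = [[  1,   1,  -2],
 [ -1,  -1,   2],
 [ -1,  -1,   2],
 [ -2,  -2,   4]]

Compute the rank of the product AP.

1

First compute AP:
[[  6,   6, -12],
 [ 16,  16, -32],
 [ -8,  -8,  16],
 [ 14,  14, -28]]
Now row reduce the product.
R2 ← R2 − (8/3)·R1: [0, 0, 0]
R3 ← R3 + (4/3)·R1: [0, 0, 0]
R4 ← R4 − (7/3)·R1: [0, 0, 0]
1 nonzero row, so rank(AP) = 1.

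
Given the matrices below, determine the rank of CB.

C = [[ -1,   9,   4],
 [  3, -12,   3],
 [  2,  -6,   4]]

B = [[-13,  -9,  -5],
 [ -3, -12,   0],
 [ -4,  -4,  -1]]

First compute CB:
[[-30, -115,   1],
 [-15, 105, -18],
 [-24,  38, -14]]
Now row reduce the product.
R2 ← R2 − (1/2)·R1: [0, 325/2, -37/2]
R3 ← R3 − (4/5)·R1: [0, 130, -74/5]
R3 ← R3 − (4/5)·R2: [0, 0, 0]
2 nonzero rows, so rank(CB) = 2.

2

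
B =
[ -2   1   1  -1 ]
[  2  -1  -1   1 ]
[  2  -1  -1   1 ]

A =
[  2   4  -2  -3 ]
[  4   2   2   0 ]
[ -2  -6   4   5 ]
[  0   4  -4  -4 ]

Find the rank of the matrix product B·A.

First compute BA:
[[ -2, -16,  14,  15],
 [  2,  16, -14, -15],
 [  2,  16, -14, -15]]
Now row reduce the product.
R2 ← R2 + R1: [0, 0, 0, 0]
R3 ← R3 + R1: [0, 0, 0, 0]
1 nonzero row, so rank(BA) = 1.

1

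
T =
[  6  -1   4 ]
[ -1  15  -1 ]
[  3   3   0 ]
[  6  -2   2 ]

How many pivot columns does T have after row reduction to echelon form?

Row reduce to echelon form.
R2 ← R2 + (1/6)·R1: [0, 89/6, -1/3]
R3 ← R3 − (1/2)·R1: [0, 7/2, -2]
R4 ← R4 − R1: [0, -1, -2]
R3 ← R3 − (21/89)·R2: [0, 0, -171/89]
R4 ← R4 + (6/89)·R2: [0, 0, -180/89]
R4 ← R4 − (20/19)·R3: [0, 0, 0]
Echelon form has 3 nonzero rows, so rank(T) = 3.
Each nonzero row contributes one pivot column: 3 pivot columns.

3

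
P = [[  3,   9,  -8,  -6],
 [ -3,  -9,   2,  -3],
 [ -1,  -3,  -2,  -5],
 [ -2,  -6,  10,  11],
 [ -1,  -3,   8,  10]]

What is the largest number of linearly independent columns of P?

Row reduce to echelon form.
R2 ← R2 + R1: [0, 0, -6, -9]
R3 ← R3 + (1/3)·R1: [0, 0, -14/3, -7]
R4 ← R4 + (2/3)·R1: [0, 0, 14/3, 7]
R5 ← R5 + (1/3)·R1: [0, 0, 16/3, 8]
R3 ← R3 − (7/9)·R2: [0, 0, 0, 0]
R4 ← R4 + (7/9)·R2: [0, 0, 0, 0]
R5 ← R5 + (8/9)·R2: [0, 0, 0, 0]
Echelon form has 2 nonzero rows, so rank(P) = 2.
The rank gives the maximum number of linearly independent columns: 2.

2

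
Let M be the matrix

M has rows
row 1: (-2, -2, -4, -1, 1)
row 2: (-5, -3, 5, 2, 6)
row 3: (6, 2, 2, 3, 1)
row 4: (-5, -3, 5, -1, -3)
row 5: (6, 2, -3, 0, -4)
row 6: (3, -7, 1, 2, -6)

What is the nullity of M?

Row reduce to echelon form.
R2 ← R2 − (5/2)·R1: [0, 2, 15, 9/2, 7/2]
R3 ← R3 + (3)·R1: [0, -4, -10, 0, 4]
R4 ← R4 − (5/2)·R1: [0, 2, 15, 3/2, -11/2]
R5 ← R5 + (3)·R1: [0, -4, -15, -3, -1]
R6 ← R6 + (3/2)·R1: [0, -10, -5, 1/2, -9/2]
R3 ← R3 + (2)·R2: [0, 0, 20, 9, 11]
R4 ← R4 − R2: [0, 0, 0, -3, -9]
R5 ← R5 + (2)·R2: [0, 0, 15, 6, 6]
R6 ← R6 + (5)·R2: [0, 0, 70, 23, 13]
R5 ← R5 − (3/4)·R3: [0, 0, 0, -3/4, -9/4]
R6 ← R6 − (7/2)·R3: [0, 0, 0, -17/2, -51/2]
R5 ← R5 − (1/4)·R4: [0, 0, 0, 0, 0]
R6 ← R6 − (17/6)·R4: [0, 0, 0, 0, 0]
4 nonzero rows, so rank(M) = 4.
M has 5 columns; by rank–nullity, nullity = 5 − 4 = 1.

1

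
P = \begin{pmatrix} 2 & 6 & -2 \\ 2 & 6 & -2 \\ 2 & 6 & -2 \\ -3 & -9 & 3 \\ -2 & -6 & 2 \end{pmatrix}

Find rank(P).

1

Row reduce to echelon form.
R2 ← R2 − R1: [0, 0, 0]
R3 ← R3 − R1: [0, 0, 0]
R4 ← R4 + (3/2)·R1: [0, 0, 0]
R5 ← R5 + R1: [0, 0, 0]
Echelon form has 1 nonzero row, so rank(P) = 1.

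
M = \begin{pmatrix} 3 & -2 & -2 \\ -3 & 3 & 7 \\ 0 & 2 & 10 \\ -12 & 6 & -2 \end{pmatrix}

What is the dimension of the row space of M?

Row reduce to echelon form.
R2 ← R2 + R1: [0, 1, 5]
R4 ← R4 + (4)·R1: [0, -2, -10]
R3 ← R3 − (2)·R2: [0, 0, 0]
R4 ← R4 + (2)·R2: [0, 0, 0]
Echelon form has 2 nonzero rows, so rank(M) = 2.
The row space has dimension equal to the rank: 2.

2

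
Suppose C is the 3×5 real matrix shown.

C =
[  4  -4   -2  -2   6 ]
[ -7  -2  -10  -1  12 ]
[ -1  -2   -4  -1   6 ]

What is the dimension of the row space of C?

Row reduce to echelon form.
R2 ← R2 + (7/4)·R1: [0, -9, -27/2, -9/2, 45/2]
R3 ← R3 + (1/4)·R1: [0, -3, -9/2, -3/2, 15/2]
R3 ← R3 − (1/3)·R2: [0, 0, 0, 0, 0]
Echelon form has 2 nonzero rows, so rank(C) = 2.
The row space has dimension equal to the rank: 2.

2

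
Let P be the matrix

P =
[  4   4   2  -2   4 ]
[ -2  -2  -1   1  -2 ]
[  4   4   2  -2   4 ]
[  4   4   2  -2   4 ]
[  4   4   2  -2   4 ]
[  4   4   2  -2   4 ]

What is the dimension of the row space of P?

Row reduce to echelon form.
R2 ← R2 + (1/2)·R1: [0, 0, 0, 0, 0]
R3 ← R3 − R1: [0, 0, 0, 0, 0]
R4 ← R4 − R1: [0, 0, 0, 0, 0]
R5 ← R5 − R1: [0, 0, 0, 0, 0]
R6 ← R6 − R1: [0, 0, 0, 0, 0]
Echelon form has 1 nonzero row, so rank(P) = 1.
The row space has dimension equal to the rank: 1.

1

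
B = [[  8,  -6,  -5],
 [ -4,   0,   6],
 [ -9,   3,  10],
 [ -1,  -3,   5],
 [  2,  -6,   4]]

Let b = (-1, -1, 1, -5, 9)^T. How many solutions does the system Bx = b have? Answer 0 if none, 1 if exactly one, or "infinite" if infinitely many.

Row reduce the augmented matrix [B | b].
R2 ← R2 + (1/2)·R1: [0, -3, 7/2, -3/2]
R3 ← R3 + (9/8)·R1: [0, -15/4, 35/8, -1/8]
R4 ← R4 + (1/8)·R1: [0, -15/4, 35/8, -41/8]
R5 ← R5 − (1/4)·R1: [0, -9/2, 21/4, 37/4]
R3 ← R3 − (5/4)·R2: [0, 0, 0, 7/4]
R4 ← R4 − (5/4)·R2: [0, 0, 0, -13/4]
R5 ← R5 − (3/2)·R2: [0, 0, 0, 23/2]
R4 ← R4 + (13/7)·R3: [0, 0, 0, 0]
R5 ← R5 − (46/7)·R3: [0, 0, 0, 0]
The echelon form has 3 nonzero rows; the last pivot sits in the augmented column, so rank(B) = 2 but rank([B|b]) = 3.
Since the ranks differ, the system is inconsistent.
It has no solutions.

0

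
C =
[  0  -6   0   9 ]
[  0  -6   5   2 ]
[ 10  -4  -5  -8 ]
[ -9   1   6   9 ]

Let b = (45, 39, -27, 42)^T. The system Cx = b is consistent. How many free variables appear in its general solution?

1

Row reduce the augmented matrix [C | b].
Swap R1 ↔ R3
R4 ← R4 + (9/10)·R1: [0, -13/5, 3/2, 9/5, 177/10]
R3 ← R3 − R2: [0, 0, -5, 7, 6]
R4 ← R4 − (13/30)·R2: [0, 0, -2/3, 14/15, 4/5]
R4 ← R4 − (2/15)·R3: [0, 0, 0, 0, 0]
The echelon form has 3 nonzero rows, and every pivot lies in the first 4 columns, so rank(C) = rank([C|b]) = 3.
The system is consistent.
Free variables = (unknowns) − (rank) = 4 − 3 = 1.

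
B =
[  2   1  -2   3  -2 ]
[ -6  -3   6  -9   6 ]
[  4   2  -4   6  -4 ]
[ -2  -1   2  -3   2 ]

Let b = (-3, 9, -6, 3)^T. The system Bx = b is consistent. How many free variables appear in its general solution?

4

Row reduce the augmented matrix [B | b].
R2 ← R2 + (3)·R1: [0, 0, 0, 0, 0, 0]
R3 ← R3 − (2)·R1: [0, 0, 0, 0, 0, 0]
R4 ← R4 + R1: [0, 0, 0, 0, 0, 0]
The echelon form has 1 nonzero rows, and every pivot lies in the first 5 columns, so rank(B) = rank([B|b]) = 1.
The system is consistent.
Free variables = (unknowns) − (rank) = 5 − 1 = 4.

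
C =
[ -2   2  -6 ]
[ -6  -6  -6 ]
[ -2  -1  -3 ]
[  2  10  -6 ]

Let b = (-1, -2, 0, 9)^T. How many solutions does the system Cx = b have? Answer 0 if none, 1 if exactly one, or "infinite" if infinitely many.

0

Row reduce the augmented matrix [C | b].
R2 ← R2 − (3)·R1: [0, -12, 12, 1]
R3 ← R3 − R1: [0, -3, 3, 1]
R4 ← R4 + R1: [0, 12, -12, 8]
R3 ← R3 − (1/4)·R2: [0, 0, 0, 3/4]
R4 ← R4 + R2: [0, 0, 0, 9]
R4 ← R4 − (12)·R3: [0, 0, 0, 0]
The echelon form has 3 nonzero rows; the last pivot sits in the augmented column, so rank(C) = 2 but rank([C|b]) = 3.
Since the ranks differ, the system is inconsistent.
It has no solutions.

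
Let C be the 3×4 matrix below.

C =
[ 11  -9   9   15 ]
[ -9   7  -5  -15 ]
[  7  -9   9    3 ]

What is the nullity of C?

Row reduce to echelon form.
R2 ← R2 + (9/11)·R1: [0, -4/11, 26/11, -30/11]
R3 ← R3 − (7/11)·R1: [0, -36/11, 36/11, -72/11]
R3 ← R3 − (9)·R2: [0, 0, -18, 18]
3 nonzero rows, so rank(C) = 3.
C has 4 columns; by rank–nullity, nullity = 4 − 3 = 1.

1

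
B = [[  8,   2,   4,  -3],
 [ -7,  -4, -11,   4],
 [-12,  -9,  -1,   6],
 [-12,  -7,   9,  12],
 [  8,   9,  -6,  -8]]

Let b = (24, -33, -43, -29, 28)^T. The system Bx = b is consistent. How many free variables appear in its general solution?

0

Row reduce the augmented matrix [B | b].
R2 ← R2 + (7/8)·R1: [0, -9/4, -15/2, 11/8, -12]
R3 ← R3 + (3/2)·R1: [0, -6, 5, 3/2, -7]
R4 ← R4 + (3/2)·R1: [0, -4, 15, 15/2, 7]
R5 ← R5 − R1: [0, 7, -10, -5, 4]
R3 ← R3 − (8/3)·R2: [0, 0, 25, -13/6, 25]
R4 ← R4 − (16/9)·R2: [0, 0, 85/3, 91/18, 85/3]
R5 ← R5 + (28/9)·R2: [0, 0, -100/3, -13/18, -100/3]
R4 ← R4 − (17/15)·R3: [0, 0, 0, 338/45, 0]
R5 ← R5 + (4/3)·R3: [0, 0, 0, -65/18, 0]
R5 ← R5 + (25/52)·R4: [0, 0, 0, 0, 0]
The echelon form has 4 nonzero rows, and every pivot lies in the first 4 columns, so rank(B) = rank([B|b]) = 4.
The system is consistent.
Free variables = (unknowns) − (rank) = 4 − 4 = 0.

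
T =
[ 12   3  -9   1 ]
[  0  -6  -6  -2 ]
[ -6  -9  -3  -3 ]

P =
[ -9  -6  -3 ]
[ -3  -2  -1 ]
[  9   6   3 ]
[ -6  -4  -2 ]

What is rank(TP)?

1

First compute TP:
[[-204, -136, -68],
 [-24, -16,  -8],
 [ 72,  48,  24]]
Now row reduce the product.
R2 ← R2 − (2/17)·R1: [0, 0, 0]
R3 ← R3 + (6/17)·R1: [0, 0, 0]
1 nonzero row, so rank(TP) = 1.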